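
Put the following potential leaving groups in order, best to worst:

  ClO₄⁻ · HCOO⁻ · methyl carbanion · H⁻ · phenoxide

Leaving-group ability tracks the stability of the departed species; conjugate-acid pKₐ is the usual yardstick (lower pKₐ → better LG).
ClO₄⁻: pKₐ(HClO₄) ≈ -10
HCOO⁻: pKₐ(HCOOH) ≈ 3.8
phenoxide: pKₐ(C₆H₅OH (phenol)) ≈ 10
H⁻: pKₐ(H₂) ≈ 36
methyl carbanion: pKₐ(CH₄) ≈ 48

ClO₄⁻ > HCOO⁻ > phenoxide > H⁻ > methyl carbanion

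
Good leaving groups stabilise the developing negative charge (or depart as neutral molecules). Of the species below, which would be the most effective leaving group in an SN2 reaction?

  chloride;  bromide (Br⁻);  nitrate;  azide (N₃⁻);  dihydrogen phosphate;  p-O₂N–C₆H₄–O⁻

bromide (Br⁻)

A good leaving group is a weak base: the lower the pKₐ of its conjugate acid, the more readily it departs.
bromide (Br⁻): pKₐ(HBr) ≈ -9
chloride: pKₐ(HCl) ≈ -7
nitrate: pKₐ(HNO₃) ≈ -1.3
dihydrogen phosphate: pKₐ(H₃PO₄) ≈ 2.1
azide (N₃⁻): pKₐ(HN₃) ≈ 4.7
p-O₂N–C₆H₄–O⁻: pKₐ(p-nitrophenol) ≈ 7.2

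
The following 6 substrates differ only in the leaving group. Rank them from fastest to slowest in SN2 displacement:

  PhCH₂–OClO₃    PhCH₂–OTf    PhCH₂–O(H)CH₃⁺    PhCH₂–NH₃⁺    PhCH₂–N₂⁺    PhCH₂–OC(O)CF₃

The skeletons are identical, so relative rate is governed entirely by leaving-group ability.
Rank by basicity of the departing species: weakest base leaves most easily.
PhCH₂–N₂⁺ loses N₂: no meaningful conjugate acid; N₂ departs as an exceptionally stable neutral molecule
PhCH₂–OTf loses OTf⁻: pKₐ(CF₃SO₃H (triflic acid)) ≈ -14
PhCH₂–OClO₃ loses ClO₄⁻: pKₐ(HClO₄) ≈ -10
PhCH₂–O(H)CH₃⁺ loses R'OH: pKₐ(R'OH₂⁺) ≈ -2.4
PhCH₂–OC(O)CF₃ loses CF₃COO⁻: pKₐ(CF₃COOH) ≈ 0.2
PhCH₂–NH₃⁺ loses NH₃: pKₐ(NH₄⁺) ≈ 9.2

PhCH₂–N₂⁺ > PhCH₂–OTf > PhCH₂–OClO₃ > PhCH₂–O(H)CH₃⁺ > PhCH₂–OC(O)CF₃ > PhCH₂–NH₃⁺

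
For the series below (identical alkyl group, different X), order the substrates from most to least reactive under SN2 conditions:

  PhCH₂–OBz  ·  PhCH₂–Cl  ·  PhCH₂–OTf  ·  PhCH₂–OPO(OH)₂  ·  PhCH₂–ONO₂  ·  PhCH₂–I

PhCH₂–OTf > PhCH₂–I > PhCH₂–Cl > PhCH₂–ONO₂ > PhCH₂–OPO(OH)₂ > PhCH₂–OBz

With the same alkyl group throughout, only the leaving group differentiates the rates.
Rank by basicity of the departing species: weakest base leaves most easily.
PhCH₂–OTf loses OTf⁻: pKₐ(CF₃SO₃H (triflic acid)) ≈ -14
PhCH₂–I loses I⁻: pKₐ(HI) ≈ -10
PhCH₂–Cl loses Cl⁻: pKₐ(HCl) ≈ -7
PhCH₂–ONO₂ loses NO₃⁻: pKₐ(HNO₃) ≈ -1.3
PhCH₂–OPO(OH)₂ loses H₂PO₄⁻: pKₐ(H₃PO₄) ≈ 2.1
PhCH₂–OBz loses PhCOO⁻: pKₐ(C₆H₅COOH) ≈ 4.2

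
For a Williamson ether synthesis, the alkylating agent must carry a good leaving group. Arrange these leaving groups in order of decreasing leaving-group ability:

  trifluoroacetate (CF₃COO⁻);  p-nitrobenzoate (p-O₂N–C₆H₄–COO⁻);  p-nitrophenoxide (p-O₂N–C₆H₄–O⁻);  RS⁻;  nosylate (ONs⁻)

nosylate (ONs⁻) > trifluoroacetate (CF₃COO⁻) > p-nitrobenzoate (p-O₂N–C₆H₄–COO⁻) > p-nitrophenoxide (p-O₂N–C₆H₄–O⁻) > RS⁻

Rank by basicity of the departing species: weakest base leaves most easily.
nosylate (ONs⁻): pKₐ(p-O₂NC₆H₄SO₃H) ≈ -3.5
trifluoroacetate (CF₃COO⁻): pKₐ(CF₃COOH) ≈ 0.2
p-nitrobenzoate (p-O₂N–C₆H₄–COO⁻): pKₐ(p-nitrobenzoic acid) ≈ 3.4
p-nitrophenoxide (p-O₂N–C₆H₄–O⁻): pKₐ(p-nitrophenol) ≈ 7.2
RS⁻: pKₐ(RSH (a thiol)) ≈ 10.5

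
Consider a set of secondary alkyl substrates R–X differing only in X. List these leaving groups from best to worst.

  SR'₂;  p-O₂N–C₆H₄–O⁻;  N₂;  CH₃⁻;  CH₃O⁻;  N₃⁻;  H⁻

N₂ > SR'₂ > N₃⁻ > p-O₂N–C₆H₄–O⁻ > CH₃O⁻ > H⁻ > CH₃⁻

Leaving-group ability tracks the stability of the departed species; conjugate-acid pKₐ is the usual yardstick (lower pKₐ → better LG).
N₂: no meaningful conjugate acid; N₂ departs as an exceptionally stable neutral molecule
SR'₂: pKₐ(R'₂SH⁺) ≈ -7
N₃⁻: pKₐ(HN₃) ≈ 4.7
p-O₂N–C₆H₄–O⁻: pKₐ(p-nitrophenol) ≈ 7.2
CH₃O⁻: pKₐ(CH₃OH) ≈ 15.5
H⁻: pKₐ(H₂) ≈ 36
CH₃⁻: pKₐ(CH₄) ≈ 48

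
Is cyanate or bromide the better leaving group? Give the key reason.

bromide

bromide is the better leaving group.
pKₐ(HBr) ≈ -9 versus pKₐ(HOCN) ≈ 3.5: bromide is the much weaker base.
Weak base; good leaving group.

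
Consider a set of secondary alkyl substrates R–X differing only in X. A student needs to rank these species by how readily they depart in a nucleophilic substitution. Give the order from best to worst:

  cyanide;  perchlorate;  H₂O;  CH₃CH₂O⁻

perchlorate > H₂O > cyanide > CH₃CH₂O⁻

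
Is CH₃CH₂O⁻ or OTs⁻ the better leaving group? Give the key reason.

OTs⁻ is the better leaving group.
pKₐ(p-CH₃C₆H₄SO₃H (TsOH)) ≈ -2.8 versus pKₐ(CH₃CH₂OH) ≈ 16: OTs⁻ is the much weaker base.
Resonance-delocalised arenesulfonate.

OTs⁻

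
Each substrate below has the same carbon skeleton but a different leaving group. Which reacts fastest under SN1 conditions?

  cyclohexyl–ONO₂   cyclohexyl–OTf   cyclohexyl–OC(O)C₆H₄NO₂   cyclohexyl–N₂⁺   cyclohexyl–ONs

cyclohexyl–N₂⁺

Identical carbon frameworks mean the comparison reduces to leaving-group quality.
Rank by basicity of the departing species: weakest base leaves most easily.
cyclohexyl–N₂⁺ loses N₂: no meaningful conjugate acid; N₂ departs as an exceptionally stable neutral molecule
cyclohexyl–OTf loses OTf⁻: pKₐ(CF₃SO₃H (triflic acid)) ≈ -14
cyclohexyl–ONs loses ONs⁻: pKₐ(p-O₂NC₆H₄SO₃H) ≈ -3.5
cyclohexyl–ONO₂ loses NO₃⁻: pKₐ(HNO₃) ≈ -1.3
cyclohexyl–OC(O)C₆H₄NO₂ loses p-O₂N–C₆H₄–COO⁻: pKₐ(p-nitrobenzoic acid) ≈ 3.4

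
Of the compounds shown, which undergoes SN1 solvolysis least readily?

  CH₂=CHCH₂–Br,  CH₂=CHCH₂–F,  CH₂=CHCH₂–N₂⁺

CH₂=CHCH₂–F

The skeletons are identical, so relative rate is governed entirely by leaving-group ability.
Rank by basicity of the departing species: weakest base leaves most easily.
CH₂=CHCH₂–N₂⁺ loses N₂: no meaningful conjugate acid; N₂ departs as an exceptionally stable neutral molecule
CH₂=CHCH₂–Br loses Br⁻: pKₐ(HBr) ≈ -9
CH₂=CHCH₂–F loses F⁻: pKₐ(HF) ≈ 3.2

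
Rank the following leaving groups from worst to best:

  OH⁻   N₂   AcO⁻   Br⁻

The more stable X⁻ (or X) is on its own — i.e. the weaker a base it is — the better a leaving group it makes.
N₂: no meaningful conjugate acid; N₂ departs as an exceptionally stable neutral molecule
Br⁻: pKₐ(HBr) ≈ -9 — weak base; good leaving group
AcO⁻: pKₐ(CH₃COOH) ≈ 4.8 — resonance-stabilised but still a weak base
OH⁻: pKₐ(H₂O) ≈ 15.7
Reversing gives the worst-to-best order requested.

OH⁻ < AcO⁻ < Br⁻ < N₂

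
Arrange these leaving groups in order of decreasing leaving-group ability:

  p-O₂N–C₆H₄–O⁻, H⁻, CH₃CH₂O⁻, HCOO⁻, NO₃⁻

NO₃⁻ > HCOO⁻ > p-O₂N–C₆H₄–O⁻ > CH₃CH₂O⁻ > H⁻

NO₃⁻: pKₐ(HNO₃) ≈ -1.3 — resonance-delocalised over three oxygens
HCOO⁻: pKₐ(HCOOH) ≈ 3.8
p-O₂N–C₆H₄–O⁻: pKₐ(p-nitrophenol) ≈ 7.2 — nitro group delocalises the charge; the classic chromogenic LG
CH₃CH₂O⁻: pKₐ(CH₃CH₂OH) ≈ 16
H⁻: pKₐ(H₂) ≈ 36 — extremely strong base; leaves only in special hydride-transfer contexts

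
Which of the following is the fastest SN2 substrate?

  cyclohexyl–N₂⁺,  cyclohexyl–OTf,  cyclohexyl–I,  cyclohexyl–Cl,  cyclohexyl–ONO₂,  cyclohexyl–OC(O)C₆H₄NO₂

With the same alkyl group throughout, only the leaving group differentiates the rates.
A good leaving group is a weak base: the lower the pKₐ of its conjugate acid, the more readily it departs.
cyclohexyl–N₂⁺ loses N₂: no meaningful conjugate acid; N₂ departs as an exceptionally stable neutral molecule
cyclohexyl–OTf loses OTf⁻: pKₐ(CF₃SO₃H (triflic acid)) ≈ -14
cyclohexyl–I loses I⁻: pKₐ(HI) ≈ -10
cyclohexyl–Cl loses Cl⁻: pKₐ(HCl) ≈ -7
cyclohexyl–ONO₂ loses NO₃⁻: pKₐ(HNO₃) ≈ -1.3
cyclohexyl–OC(O)C₆H₄NO₂ loses p-O₂N–C₆H₄–COO⁻: pKₐ(p-nitrobenzoic acid) ≈ 3.4

cyclohexyl–N₂⁺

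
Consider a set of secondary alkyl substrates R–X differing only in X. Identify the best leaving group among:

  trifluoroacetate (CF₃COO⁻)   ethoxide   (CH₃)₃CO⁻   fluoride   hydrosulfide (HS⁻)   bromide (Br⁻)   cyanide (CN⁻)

The more stable X⁻ (or X) is on its own — i.e. the weaker a base it is — the better a leaving group it makes.
bromide (Br⁻): pKₐ(HBr) ≈ -9
trifluoroacetate (CF₃COO⁻): pKₐ(CF₃COOH) ≈ 0.2
fluoride: pKₐ(HF) ≈ 3.2
hydrosulfide (HS⁻): pKₐ(H₂S) ≈ 7
cyanide (CN⁻): pKₐ(HCN) ≈ 9.2
ethoxide: pKₐ(CH₃CH₂OH) ≈ 16
(CH₃)₃CO⁻: pKₐ(t-BuOH) ≈ 18

bromide (Br⁻)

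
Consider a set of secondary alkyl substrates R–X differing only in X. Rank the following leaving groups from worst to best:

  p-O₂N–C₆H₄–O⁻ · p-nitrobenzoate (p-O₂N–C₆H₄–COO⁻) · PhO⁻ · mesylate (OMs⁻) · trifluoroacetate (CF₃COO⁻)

PhO⁻ < p-O₂N–C₆H₄–O⁻ < p-nitrobenzoate (p-O₂N–C₆H₄–COO⁻) < trifluoroacetate (CF₃COO⁻) < mesylate (OMs⁻)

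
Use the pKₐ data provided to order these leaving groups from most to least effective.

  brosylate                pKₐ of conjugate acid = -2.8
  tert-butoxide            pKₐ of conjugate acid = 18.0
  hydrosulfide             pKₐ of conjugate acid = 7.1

brosylate > hydrosulfide > tert-butoxide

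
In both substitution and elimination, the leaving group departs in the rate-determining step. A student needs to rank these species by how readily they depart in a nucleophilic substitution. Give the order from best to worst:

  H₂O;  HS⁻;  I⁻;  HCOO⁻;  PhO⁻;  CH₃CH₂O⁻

I⁻ > H₂O > HCOO⁻ > HS⁻ > PhO⁻ > CH₃CH₂O⁻

Leaving-group ability tracks the stability of the departed species; conjugate-acid pKₐ is the usual yardstick (lower pKₐ → better LG).
I⁻: pKₐ(HI) ≈ -10 — large, highly polarisable; very weak base
H₂O: pKₐ(H₃O⁺) ≈ -1.7 — neutral; leaves from a protonated alcohol (R–OH₂⁺)
HCOO⁻: pKₐ(HCOOH) ≈ 3.8
HS⁻: pKₐ(H₂S) ≈ 7 — larger and more polarisable than the oxygen analogue
PhO⁻: pKₐ(C₆H₅OH (phenol)) ≈ 10
CH₃CH₂O⁻: pKₐ(CH₃CH₂OH) ≈ 16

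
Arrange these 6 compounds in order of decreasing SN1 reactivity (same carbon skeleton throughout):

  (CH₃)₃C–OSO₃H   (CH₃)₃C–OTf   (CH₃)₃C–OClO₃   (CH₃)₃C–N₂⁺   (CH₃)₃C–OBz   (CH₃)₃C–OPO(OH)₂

(CH₃)₃C–N₂⁺ > (CH₃)₃C–OTf > (CH₃)₃C–OClO₃ > (CH₃)₃C–OSO₃H > (CH₃)₃C–OPO(OH)₂ > (CH₃)₃C–OBz

With the same alkyl group throughout, only the leaving group differentiates the rates.
Leaving-group ability tracks the stability of the departed species; conjugate-acid pKₐ is the usual yardstick (lower pKₐ → better LG).
(CH₃)₃C–N₂⁺ loses N₂: no meaningful conjugate acid; N₂ departs as an exceptionally stable neutral molecule
(CH₃)₃C–OTf loses OTf⁻: pKₐ(CF₃SO₃H (triflic acid)) ≈ -14
(CH₃)₃C–OClO₃ loses ClO₄⁻: pKₐ(HClO₄) ≈ -10
(CH₃)₃C–OSO₃H loses HSO₄⁻: pKₐ(H₂SO₄) ≈ -3
(CH₃)₃C–OPO(OH)₂ loses H₂PO₄⁻: pKₐ(H₃PO₄) ≈ 2.1
(CH₃)₃C–OBz loses PhCOO⁻: pKₐ(C₆H₅COOH) ≈ 4.2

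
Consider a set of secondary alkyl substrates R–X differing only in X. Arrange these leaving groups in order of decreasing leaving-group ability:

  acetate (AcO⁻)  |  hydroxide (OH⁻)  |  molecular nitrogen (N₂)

Rank by basicity of the departing species: weakest base leaves most easily.
molecular nitrogen (N₂): no meaningful conjugate acid; N₂ departs as an exceptionally stable neutral molecule
acetate (AcO⁻): pKₐ(CH₃COOH) ≈ 4.8
hydroxide (OH⁻): pKₐ(H₂O) ≈ 15.7

molecular nitrogen (N₂) > acetate (AcO⁻) > hydroxide (OH⁻)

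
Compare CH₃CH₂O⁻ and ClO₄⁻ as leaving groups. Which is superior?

ClO₄⁻ is the better leaving group.
pKₐ(HClO₄) ≈ -10 versus pKₐ(CH₃CH₂OH) ≈ 16: ClO₄⁻ is the much weaker base.
Extremely weak base; rarely used for safety reasons.

ClO₄⁻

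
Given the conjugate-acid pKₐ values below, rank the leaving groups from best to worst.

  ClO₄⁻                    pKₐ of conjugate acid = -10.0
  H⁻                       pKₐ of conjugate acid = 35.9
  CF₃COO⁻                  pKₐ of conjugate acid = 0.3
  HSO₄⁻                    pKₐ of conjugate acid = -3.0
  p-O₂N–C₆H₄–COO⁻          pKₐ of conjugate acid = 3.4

Lower conjugate-acid pKₐ ⇒ weaker base ⇒ better leaving group.
Sorting by the given values: ClO₄⁻ (-10.0), HSO₄⁻ (-3.0), CF₃COO⁻ (0.3), p-O₂N–C₆H₄–COO⁻ (3.4), H⁻ (35.9).

ClO₄⁻ > HSO₄⁻ > CF₃COO⁻ > p-O₂N–C₆H₄–COO⁻ > H⁻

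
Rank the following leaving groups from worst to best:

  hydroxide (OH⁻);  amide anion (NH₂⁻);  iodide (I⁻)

amide anion (NH₂⁻) < hydroxide (OH⁻) < iodide (I⁻)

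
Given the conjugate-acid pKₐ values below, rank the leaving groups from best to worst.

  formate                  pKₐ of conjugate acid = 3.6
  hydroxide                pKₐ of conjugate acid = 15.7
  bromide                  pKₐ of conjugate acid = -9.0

bromide > formate > hydroxide

Lower conjugate-acid pKₐ ⇒ weaker base ⇒ better leaving group.
Sorting by the given values: bromide (-9.0), formate (3.6), hydroxide (15.7).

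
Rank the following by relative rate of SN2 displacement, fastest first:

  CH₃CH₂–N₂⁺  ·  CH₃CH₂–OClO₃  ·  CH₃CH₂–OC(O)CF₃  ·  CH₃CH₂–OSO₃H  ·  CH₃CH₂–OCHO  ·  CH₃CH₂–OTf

Same R in every case — rank the leaving groups.
A good leaving group is a weak base: the lower the pKₐ of its conjugate acid, the more readily it departs.
CH₃CH₂–N₂⁺ loses N₂: no meaningful conjugate acid; N₂ departs as an exceptionally stable neutral molecule
CH₃CH₂–OTf loses OTf⁻: pKₐ(CF₃SO₃H (triflic acid)) ≈ -14
CH₃CH₂–OClO₃ loses ClO₄⁻: pKₐ(HClO₄) ≈ -10
CH₃CH₂–OSO₃H loses HSO₄⁻: pKₐ(H₂SO₄) ≈ -3
CH₃CH₂–OC(O)CF₃ loses CF₃COO⁻: pKₐ(CF₃COOH) ≈ 0.2
CH₃CH₂–OCHO loses HCOO⁻: pKₐ(HCOOH) ≈ 3.8

CH₃CH₂–N₂⁺ > CH₃CH₂–OTf > CH₃CH₂–OClO₃ > CH₃CH₂–OSO₃H > CH₃CH₂–OC(O)CF₃ > CH₃CH₂–OCHO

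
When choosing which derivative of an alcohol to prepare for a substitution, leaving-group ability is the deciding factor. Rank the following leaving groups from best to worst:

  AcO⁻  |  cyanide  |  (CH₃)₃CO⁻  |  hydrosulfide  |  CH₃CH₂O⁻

AcO⁻ > hydrosulfide > cyanide > CH₃CH₂O⁻ > (CH₃)₃CO⁻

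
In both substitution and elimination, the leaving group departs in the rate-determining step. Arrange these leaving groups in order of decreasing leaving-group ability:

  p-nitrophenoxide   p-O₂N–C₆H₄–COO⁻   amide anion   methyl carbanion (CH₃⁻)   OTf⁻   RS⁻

The more stable X⁻ (or X) is on its own — i.e. the weaker a base it is — the better a leaving group it makes.
OTf⁻: pKₐ(CF₃SO₃H (triflic acid)) ≈ -14
p-O₂N–C₆H₄–COO⁻: pKₐ(p-nitrobenzoic acid) ≈ 3.4
p-nitrophenoxide: pKₐ(p-nitrophenol) ≈ 7.2
RS⁻: pKₐ(RSH (a thiol)) ≈ 10.5
amide anion: pKₐ(NH₃) ≈ 38
methyl carbanion (CH₃⁻): pKₐ(CH₄) ≈ 48

OTf⁻ > p-O₂N–C₆H₄–COO⁻ > p-nitrophenoxide > RS⁻ > amide anion > methyl carbanion (CH₃⁻)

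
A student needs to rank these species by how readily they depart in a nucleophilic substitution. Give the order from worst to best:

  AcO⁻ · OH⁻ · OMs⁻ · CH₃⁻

CH₃⁻ < OH⁻ < AcO⁻ < OMs⁻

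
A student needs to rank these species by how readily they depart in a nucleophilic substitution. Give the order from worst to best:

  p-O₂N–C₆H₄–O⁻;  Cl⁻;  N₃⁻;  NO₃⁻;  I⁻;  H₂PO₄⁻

p-O₂N–C₆H₄–O⁻ < N₃⁻ < H₂PO₄⁻ < NO₃⁻ < Cl⁻ < I⁻

Leaving-group ability tracks the stability of the departed species; conjugate-acid pKₐ is the usual yardstick (lower pKₐ → better LG).
I⁻: pKₐ(HI) ≈ -10
Cl⁻: pKₐ(HCl) ≈ -7
NO₃⁻: pKₐ(HNO₃) ≈ -1.3 — resonance-delocalised over three oxygens
H₂PO₄⁻: pKₐ(H₃PO₄) ≈ 2.1
N₃⁻: pKₐ(HN₃) ≈ 4.7
p-O₂N–C₆H₄–O⁻: pKₐ(p-nitrophenol) ≈ 7.2
The question asks for worst first, so the sequence is read in increasing leaving-group ability.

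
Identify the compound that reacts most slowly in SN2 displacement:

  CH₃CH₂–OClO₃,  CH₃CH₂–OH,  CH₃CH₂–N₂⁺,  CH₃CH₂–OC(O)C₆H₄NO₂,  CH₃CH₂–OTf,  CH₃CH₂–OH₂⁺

Identical carbon frameworks mean the comparison reduces to leaving-group quality.
The more stable X⁻ (or X) is on its own — i.e. the weaker a base it is — the better a leaving group it makes.
CH₃CH₂–N₂⁺ loses N₂: no meaningful conjugate acid; N₂ departs as an exceptionally stable neutral molecule
CH₃CH₂–OTf loses OTf⁻: pKₐ(CF₃SO₃H (triflic acid)) ≈ -14
CH₃CH₂–OClO₃ loses ClO₄⁻: pKₐ(HClO₄) ≈ -10
CH₃CH₂–OH₂⁺ loses H₂O: pKₐ(H₃O⁺) ≈ -1.7
CH₃CH₂–OC(O)C₆H₄NO₂ loses p-O₂N–C₆H₄–COO⁻: pKₐ(p-nitrobenzoic acid) ≈ 3.4
CH₃CH₂–OH loses OH⁻: pKₐ(H₂O) ≈ 15.7

CH₃CH₂–OH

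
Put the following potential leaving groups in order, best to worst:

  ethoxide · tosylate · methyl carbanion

tosylate > ethoxide > methyl carbanion

tosylate: pKₐ(p-CH₃C₆H₄SO₃H (TsOH)) ≈ -2.8 — resonance-delocalised arenesulfonate
ethoxide: pKₐ(CH₃CH₂OH) ≈ 16 — strong base; alkoxides do not leave unassisted
methyl carbanion: pKₐ(CH₄) ≈ 48 — unstabilised carbanion; the worst conceivable leaving group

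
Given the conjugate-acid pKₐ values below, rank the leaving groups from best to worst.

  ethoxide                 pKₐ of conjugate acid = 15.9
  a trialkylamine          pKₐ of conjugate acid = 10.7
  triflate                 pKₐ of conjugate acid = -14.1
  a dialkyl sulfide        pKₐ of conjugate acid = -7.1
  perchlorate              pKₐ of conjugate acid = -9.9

triflate > perchlorate > a dialkyl sulfide > a trialkylamine > ethoxide

Lower conjugate-acid pKₐ ⇒ weaker base ⇒ better leaving group.
Sorting by the given values: triflate (-14.1), perchlorate (-9.9), a dialkyl sulfide (-7.1), a trialkylamine (10.7), ethoxide (15.9).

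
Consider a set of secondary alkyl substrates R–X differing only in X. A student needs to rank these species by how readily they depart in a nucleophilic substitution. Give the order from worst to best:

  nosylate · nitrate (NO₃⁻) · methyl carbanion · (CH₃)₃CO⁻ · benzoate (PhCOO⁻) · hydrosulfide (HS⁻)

Leaving-group ability tracks the stability of the departed species; conjugate-acid pKₐ is the usual yardstick (lower pKₐ → better LG).
nosylate: pKₐ(p-O₂NC₆H₄SO₃H) ≈ -3.5
nitrate (NO₃⁻): pKₐ(HNO₃) ≈ -1.3
benzoate (PhCOO⁻): pKₐ(C₆H₅COOH) ≈ 4.2
hydrosulfide (HS⁻): pKₐ(H₂S) ≈ 7
(CH₃)₃CO⁻: pKₐ(t-BuOH) ≈ 18
methyl carbanion: pKₐ(CH₄) ≈ 48
Listed from poorest to best leaving group as asked.

methyl carbanion < (CH₃)₃CO⁻ < hydrosulfide (HS⁻) < benzoate (PhCOO⁻) < nitrate (NO₃⁻) < nosylate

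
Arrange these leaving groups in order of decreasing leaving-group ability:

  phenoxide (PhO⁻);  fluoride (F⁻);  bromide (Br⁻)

bromide (Br⁻) > fluoride (F⁻) > phenoxide (PhO⁻)

Leaving-group ability tracks the stability of the departed species; conjugate-acid pKₐ is the usual yardstick (lower pKₐ → better LG).
bromide (Br⁻): pKₐ(HBr) ≈ -9 — weak base; good leaving group
fluoride (F⁻): pKₐ(HF) ≈ 3.2 — small and strongly basic; the poor halide leaving group
phenoxide (PhO⁻): pKₐ(C₆H₅OH (phenol)) ≈ 10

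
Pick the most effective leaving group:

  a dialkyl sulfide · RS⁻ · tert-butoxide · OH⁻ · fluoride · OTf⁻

A good leaving group is a weak base: the lower the pKₐ of its conjugate acid, the more readily it departs.
OTf⁻: pKₐ(CF₃SO₃H (triflic acid)) ≈ -14
a dialkyl sulfide: pKₐ(R'₂SH⁺) ≈ -7
fluoride: pKₐ(HF) ≈ 3.2
RS⁻: pKₐ(RSH (a thiol)) ≈ 10.5
OH⁻: pKₐ(H₂O) ≈ 15.7
tert-butoxide: pKₐ(t-BuOH) ≈ 18

OTf⁻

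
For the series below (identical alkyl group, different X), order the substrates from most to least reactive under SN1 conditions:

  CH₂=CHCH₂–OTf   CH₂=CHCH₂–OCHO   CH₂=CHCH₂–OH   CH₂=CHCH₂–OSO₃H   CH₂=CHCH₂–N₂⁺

The skeletons are identical, so relative rate is governed entirely by leaving-group ability.
The more stable X⁻ (or X) is on its own — i.e. the weaker a base it is — the better a leaving group it makes.
CH₂=CHCH₂–N₂⁺ loses N₂: no meaningful conjugate acid; N₂ departs as an exceptionally stable neutral molecule
CH₂=CHCH₂–OTf loses OTf⁻: pKₐ(CF₃SO₃H (triflic acid)) ≈ -14
CH₂=CHCH₂–OSO₃H loses HSO₄⁻: pKₐ(H₂SO₄) ≈ -3
CH₂=CHCH₂–OCHO loses HCOO⁻: pKₐ(HCOOH) ≈ 3.8
CH₂=CHCH₂–OH loses OH⁻: pKₐ(H₂O) ≈ 15.7

CH₂=CHCH₂–N₂⁺ > CH₂=CHCH₂–OTf > CH₂=CHCH₂–OSO₃H > CH₂=CHCH₂–OCHO > CH₂=CHCH₂–OH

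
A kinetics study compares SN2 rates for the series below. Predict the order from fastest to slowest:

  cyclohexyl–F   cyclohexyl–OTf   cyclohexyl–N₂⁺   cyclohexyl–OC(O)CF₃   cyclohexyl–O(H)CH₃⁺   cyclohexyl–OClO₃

Same R in every case — rank the leaving groups.
A good leaving group is a weak base: the lower the pKₐ of its conjugate acid, the more readily it departs.
cyclohexyl–N₂⁺ loses N₂: no meaningful conjugate acid; N₂ departs as an exceptionally stable neutral molecule
cyclohexyl–OTf loses OTf⁻: pKₐ(CF₃SO₃H (triflic acid)) ≈ -14
cyclohexyl–OClO₃ loses ClO₄⁻: pKₐ(HClO₄) ≈ -10
cyclohexyl–O(H)CH₃⁺ loses R'OH: pKₐ(R'OH₂⁺) ≈ -2.4
cyclohexyl–OC(O)CF₃ loses CF₃COO⁻: pKₐ(CF₃COOH) ≈ 0.2
cyclohexyl–F loses F⁻: pKₐ(HF) ≈ 3.2

cyclohexyl–N₂⁺ > cyclohexyl–OTf > cyclohexyl–OClO₃ > cyclohexyl–O(H)CH₃⁺ > cyclohexyl–OC(O)CF₃ > cyclohexyl–F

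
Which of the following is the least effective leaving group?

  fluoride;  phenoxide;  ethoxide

ethoxide

Leaving-group ability tracks the stability of the departed species; conjugate-acid pKₐ is the usual yardstick (lower pKₐ → better LG).
fluoride: pKₐ(HF) ≈ 3.2
phenoxide: pKₐ(C₆H₅OH (phenol)) ≈ 10
ethoxide: pKₐ(CH₃CH₂OH) ≈ 16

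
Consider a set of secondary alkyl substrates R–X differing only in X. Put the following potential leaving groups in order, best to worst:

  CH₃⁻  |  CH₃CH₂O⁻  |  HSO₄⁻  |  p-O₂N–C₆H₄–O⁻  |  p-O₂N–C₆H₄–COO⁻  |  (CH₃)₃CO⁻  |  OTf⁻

OTf⁻: pKₐ(CF₃SO₃H (triflic acid)) ≈ -14 — charge spread over three oxygens and a CF₃ group; the premier leaving group in synthesis
HSO₄⁻: pKₐ(H₂SO₄) ≈ -3 — conjugate base of a strong mineral acid
p-O₂N–C₆H₄–COO⁻: pKₐ(p-nitrobenzoic acid) ≈ 3.4 — electron-withdrawing nitro group stabilises the carboxylate
p-O₂N–C₆H₄–O⁻: pKₐ(p-nitrophenol) ≈ 7.2 — nitro group delocalises the charge; the classic chromogenic LG
CH₃CH₂O⁻: pKₐ(CH₃CH₂OH) ≈ 16 — strong base; alkoxides do not leave unassisted
(CH₃)₃CO⁻: pKₐ(t-BuOH) ≈ 18 — bulky, strongly basic alkoxide
CH₃⁻: pKₐ(CH₄) ≈ 48 — unstabilised carbanion; the worst conceivable leaving group

OTf⁻ > HSO₄⁻ > p-O₂N–C₆H₄–COO⁻ > p-O₂N–C₆H₄–O⁻ > CH₃CH₂O⁻ > (CH₃)₃CO⁻ > CH₃⁻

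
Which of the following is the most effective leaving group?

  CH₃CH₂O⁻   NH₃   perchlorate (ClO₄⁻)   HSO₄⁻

Leaving-group ability tracks the stability of the departed species; conjugate-acid pKₐ is the usual yardstick (lower pKₐ → better LG).
perchlorate (ClO₄⁻): pKₐ(HClO₄) ≈ -10
HSO₄⁻: pKₐ(H₂SO₄) ≈ -3
NH₃: pKₐ(NH₄⁺) ≈ 9.2
CH₃CH₂O⁻: pKₐ(CH₃CH₂OH) ≈ 16

perchlorate (ClO₄⁻)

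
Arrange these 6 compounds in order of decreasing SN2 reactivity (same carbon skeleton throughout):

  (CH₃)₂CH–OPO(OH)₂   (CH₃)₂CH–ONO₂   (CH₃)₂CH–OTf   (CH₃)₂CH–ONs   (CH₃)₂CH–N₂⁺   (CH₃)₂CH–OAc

The skeletons are identical, so relative rate is governed entirely by leaving-group ability.
Rank by basicity of the departing species: weakest base leaves most easily.
(CH₃)₂CH–N₂⁺ loses N₂: no meaningful conjugate acid; N₂ departs as an exceptionally stable neutral molecule
(CH₃)₂CH–OTf loses OTf⁻: pKₐ(CF₃SO₃H (triflic acid)) ≈ -14
(CH₃)₂CH–ONs loses ONs⁻: pKₐ(p-O₂NC₆H₄SO₃H) ≈ -3.5
(CH₃)₂CH–ONO₂ loses NO₃⁻: pKₐ(HNO₃) ≈ -1.3
(CH₃)₂CH–OPO(OH)₂ loses H₂PO₄⁻: pKₐ(H₃PO₄) ≈ 2.1
(CH₃)₂CH–OAc loses AcO⁻: pKₐ(CH₃COOH) ≈ 4.8

(CH₃)₂CH–N₂⁺ > (CH₃)₂CH–OTf > (CH₃)₂CH–ONs > (CH₃)₂CH–ONO₂ > (CH₃)₂CH–OPO(OH)₂ > (CH₃)₂CH–OAc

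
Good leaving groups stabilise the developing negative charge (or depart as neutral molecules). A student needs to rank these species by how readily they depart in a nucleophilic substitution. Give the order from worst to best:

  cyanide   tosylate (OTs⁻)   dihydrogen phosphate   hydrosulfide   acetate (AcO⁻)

cyanide < hydrosulfide < acetate (AcO⁻) < dihydrogen phosphate < tosylate (OTs⁻)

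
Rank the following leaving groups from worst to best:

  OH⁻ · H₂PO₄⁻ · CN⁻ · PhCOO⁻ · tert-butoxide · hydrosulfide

Rank by basicity of the departing species: weakest base leaves most easily.
H₂PO₄⁻: pKₐ(H₃PO₄) ≈ 2.1 — moderate base; biological leaving group after further activation
PhCOO⁻: pKₐ(C₆H₅COOH) ≈ 4.2 — aryl carboxylate
hydrosulfide: pKₐ(H₂S) ≈ 7 — larger and more polarisable than the oxygen analogue
CN⁻: pKₐ(HCN) ≈ 9.2
OH⁻: pKₐ(H₂O) ≈ 15.7 — strong base; essentially never leaves without prior activation
tert-butoxide: pKₐ(t-BuOH) ≈ 18
Listed from poorest to best leaving group as asked.

tert-butoxide < OH⁻ < CN⁻ < hydrosulfide < PhCOO⁻ < H₂PO₄⁻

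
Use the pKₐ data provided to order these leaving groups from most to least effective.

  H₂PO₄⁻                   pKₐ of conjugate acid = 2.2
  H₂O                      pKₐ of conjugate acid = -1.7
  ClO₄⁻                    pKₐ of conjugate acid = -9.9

ClO₄⁻ > H₂O > H₂PO₄⁻

Lower conjugate-acid pKₐ ⇒ weaker base ⇒ better leaving group.
Sorting by the given values: ClO₄⁻ (-9.9), H₂O (-1.7), H₂PO₄⁻ (2.2).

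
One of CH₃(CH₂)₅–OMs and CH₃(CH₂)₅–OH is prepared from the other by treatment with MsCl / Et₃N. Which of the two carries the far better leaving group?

CH₃(CH₂)₅–OMs

From CH₃(CH₂)₅–OH the departing group would be OH⁻ (pKₐ(H₂O) ≈ 15.7). Strong base; essentially never leaves without prior activation.
From CH₃(CH₂)₅–OMs the leaving group is OMs⁻ (pKₐ(CH₃SO₃H (MsOH)) ≈ -1.9). Resonance-delocalised alkanesulfonate.
Treatment with MsCl / Et₃N works by converting the hydroxyl into a mesylate, making CH₃(CH₂)₅–OMs enormously more reactive.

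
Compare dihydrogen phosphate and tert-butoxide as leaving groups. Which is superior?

dihydrogen phosphate is the better leaving group.
pKₐ(H₃PO₄) ≈ 2.1 versus pKₐ(t-BuOH) ≈ 18: dihydrogen phosphate is the much weaker base.
Moderate base; biological leaving group after further activation.

dihydrogen phosphate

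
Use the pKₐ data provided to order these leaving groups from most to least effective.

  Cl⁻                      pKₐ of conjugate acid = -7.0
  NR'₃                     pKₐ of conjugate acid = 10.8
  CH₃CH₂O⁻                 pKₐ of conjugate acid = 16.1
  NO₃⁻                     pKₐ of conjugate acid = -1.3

Lower conjugate-acid pKₐ ⇒ weaker base ⇒ better leaving group.
Sorting by the given values: Cl⁻ (-7.0), NO₃⁻ (-1.3), NR'₃ (10.8), CH₃CH₂O⁻ (16.1).

Cl⁻ > NO₃⁻ > NR'₃ > CH₃CH₂O⁻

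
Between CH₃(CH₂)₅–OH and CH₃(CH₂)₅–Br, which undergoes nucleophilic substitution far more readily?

CH₃(CH₂)₅–Br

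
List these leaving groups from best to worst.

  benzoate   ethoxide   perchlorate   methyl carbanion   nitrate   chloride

Leaving-group ability tracks the stability of the departed species; conjugate-acid pKₐ is the usual yardstick (lower pKₐ → better LG).
perchlorate: pKₐ(HClO₄) ≈ -10 — extremely weak base; rarely used for safety reasons
chloride: pKₐ(HCl) ≈ -7
nitrate: pKₐ(HNO₃) ≈ -1.3 — resonance-delocalised over three oxygens
benzoate: pKₐ(C₆H₅COOH) ≈ 4.2 — aryl carboxylate
ethoxide: pKₐ(CH₃CH₂OH) ≈ 16 — strong base; alkoxides do not leave unassisted
methyl carbanion: pKₐ(CH₄) ≈ 48 — unstabilised carbanion; the worst conceivable leaving group

perchlorate > chloride > nitrate > benzoate > ethoxide > methyl carbanion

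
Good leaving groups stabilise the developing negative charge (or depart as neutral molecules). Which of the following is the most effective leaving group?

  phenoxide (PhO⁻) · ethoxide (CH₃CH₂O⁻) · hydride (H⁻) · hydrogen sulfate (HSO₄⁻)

The more stable X⁻ (or X) is on its own — i.e. the weaker a base it is — the better a leaving group it makes.
hydrogen sulfate (HSO₄⁻): pKₐ(H₂SO₄) ≈ -3
phenoxide (PhO⁻): pKₐ(C₆H₅OH (phenol)) ≈ 10
ethoxide (CH₃CH₂O⁻): pKₐ(CH₃CH₂OH) ≈ 16
hydride (H⁻): pKₐ(H₂) ≈ 36

hydrogen sulfate (HSO₄⁻)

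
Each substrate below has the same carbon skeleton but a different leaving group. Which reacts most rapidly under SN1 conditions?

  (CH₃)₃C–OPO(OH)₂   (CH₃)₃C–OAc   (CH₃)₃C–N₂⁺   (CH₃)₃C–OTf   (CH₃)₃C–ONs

With the same alkyl group throughout, only the leaving group differentiates the rates.
Rank by basicity of the departing species: weakest base leaves most easily.
(CH₃)₃C–N₂⁺ loses N₂: no meaningful conjugate acid; N₂ departs as an exceptionally stable neutral molecule
(CH₃)₃C–OTf loses OTf⁻: pKₐ(CF₃SO₃H (triflic acid)) ≈ -14
(CH₃)₃C–ONs loses ONs⁻: pKₐ(p-O₂NC₆H₄SO₃H) ≈ -3.5
(CH₃)₃C–OPO(OH)₂ loses H₂PO₄⁻: pKₐ(H₃PO₄) ≈ 2.1
(CH₃)₃C–OAc loses AcO⁻: pKₐ(CH₃COOH) ≈ 4.8

(CH₃)₃C–N₂⁺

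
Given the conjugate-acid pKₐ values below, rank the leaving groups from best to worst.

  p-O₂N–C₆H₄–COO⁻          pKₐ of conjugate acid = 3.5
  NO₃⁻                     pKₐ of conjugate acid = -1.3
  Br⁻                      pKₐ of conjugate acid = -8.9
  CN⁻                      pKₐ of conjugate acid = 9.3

Lower conjugate-acid pKₐ ⇒ weaker base ⇒ better leaving group.
Sorting by the given values: Br⁻ (-8.9), NO₃⁻ (-1.3), p-O₂N–C₆H₄–COO⁻ (3.5), CN⁻ (9.3).

Br⁻ > NO₃⁻ > p-O₂N–C₆H₄–COO⁻ > CN⁻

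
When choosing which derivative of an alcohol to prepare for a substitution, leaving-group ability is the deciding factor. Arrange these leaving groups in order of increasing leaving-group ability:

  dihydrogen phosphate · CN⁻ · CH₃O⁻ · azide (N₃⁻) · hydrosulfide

CH₃O⁻ < CN⁻ < hydrosulfide < azide (N₃⁻) < dihydrogen phosphate

Rank by basicity of the departing species: weakest base leaves most easily.
dihydrogen phosphate: pKₐ(H₃PO₄) ≈ 2.1
azide (N₃⁻): pKₐ(HN₃) ≈ 4.7
hydrosulfide: pKₐ(H₂S) ≈ 7
CN⁻: pKₐ(HCN) ≈ 9.2
CH₃O⁻: pKₐ(CH₃OH) ≈ 15.5
The question asks for worst first, so the sequence is read in increasing leaving-group ability.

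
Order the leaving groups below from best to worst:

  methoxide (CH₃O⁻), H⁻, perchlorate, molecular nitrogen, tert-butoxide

molecular nitrogen > perchlorate > methoxide (CH₃O⁻) > tert-butoxide > H⁻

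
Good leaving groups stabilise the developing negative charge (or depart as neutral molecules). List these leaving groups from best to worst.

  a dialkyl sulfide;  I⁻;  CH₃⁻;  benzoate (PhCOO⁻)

I⁻ > a dialkyl sulfide > benzoate (PhCOO⁻) > CH₃⁻

I⁻: pKₐ(HI) ≈ -10 — large, highly polarisable; very weak base
a dialkyl sulfide: pKₐ(R'₂SH⁺) ≈ -7 — neutral; leaves from a sulfonium salt (R–SR'₂⁺)
benzoate (PhCOO⁻): pKₐ(C₆H₅COOH) ≈ 4.2
CH₃⁻: pKₐ(CH₄) ≈ 48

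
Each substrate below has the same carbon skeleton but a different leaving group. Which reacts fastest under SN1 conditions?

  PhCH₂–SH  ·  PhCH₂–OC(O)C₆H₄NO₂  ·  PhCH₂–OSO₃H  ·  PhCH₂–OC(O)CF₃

Same R in every case — rank the leaving groups.
Rank by basicity of the departing species: weakest base leaves most easily.
PhCH₂–OSO₃H loses HSO₄⁻: pKₐ(H₂SO₄) ≈ -3
PhCH₂–OC(O)CF₃ loses CF₃COO⁻: pKₐ(CF₃COOH) ≈ 0.2
PhCH₂–OC(O)C₆H₄NO₂ loses p-O₂N–C₆H₄–COO⁻: pKₐ(p-nitrobenzoic acid) ≈ 3.4
PhCH₂–SH loses HS⁻: pKₐ(H₂S) ≈ 7

PhCH₂–OSO₃H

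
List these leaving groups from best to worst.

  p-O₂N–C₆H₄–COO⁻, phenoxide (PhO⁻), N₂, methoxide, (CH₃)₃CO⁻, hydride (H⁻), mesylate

The more stable X⁻ (or X) is on its own — i.e. the weaker a base it is — the better a leaving group it makes.
N₂: no meaningful conjugate acid; N₂ departs as an exceptionally stable neutral molecule
mesylate: pKₐ(CH₃SO₃H (MsOH)) ≈ -1.9
p-O₂N–C₆H₄–COO⁻: pKₐ(p-nitrobenzoic acid) ≈ 3.4
phenoxide (PhO⁻): pKₐ(C₆H₅OH (phenol)) ≈ 10
methoxide: pKₐ(CH₃OH) ≈ 15.5
(CH₃)₃CO⁻: pKₐ(t-BuOH) ≈ 18
hydride (H⁻): pKₐ(H₂) ≈ 36

N₂ > mesylate > p-O₂N–C₆H₄–COO⁻ > phenoxide (PhO⁻) > methoxide > (CH₃)₃CO⁻ > hydride (H⁻)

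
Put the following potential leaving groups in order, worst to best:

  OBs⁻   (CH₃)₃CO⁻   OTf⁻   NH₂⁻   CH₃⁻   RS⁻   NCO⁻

CH₃⁻ < NH₂⁻ < (CH₃)₃CO⁻ < RS⁻ < NCO⁻ < OBs⁻ < OTf⁻

Rank by basicity of the departing species: weakest base leaves most easily.
OTf⁻: pKₐ(CF₃SO₃H (triflic acid)) ≈ -14
OBs⁻: pKₐ(p-BrC₆H₄SO₃H) ≈ -2.8
NCO⁻: pKₐ(HOCN) ≈ 3.5
RS⁻: pKₐ(RSH (a thiol)) ≈ 10.5
(CH₃)₃CO⁻: pKₐ(t-BuOH) ≈ 18
NH₂⁻: pKₐ(NH₃) ≈ 38
CH₃⁻: pKₐ(CH₄) ≈ 48
The question asks for worst first, so the sequence is read in increasing leaving-group ability.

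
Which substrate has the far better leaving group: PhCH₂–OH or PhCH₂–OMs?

From PhCH₂–OH the departing group would be OH⁻ (pKₐ(H₂O) ≈ 15.7). Strong base; essentially never leaves without prior activation.
From PhCH₂–OMs the leaving group is OMs⁻ (pKₐ(CH₃SO₃H (MsOH)) ≈ -1.9). Resonance-delocalised alkanesulfonate.
(In practice PhCH₂–OMs is made from PhCH₂–OH by treatment with MsCl / Et₃N, converting the hydroxyl into a mesylate.)

PhCH₂–OMs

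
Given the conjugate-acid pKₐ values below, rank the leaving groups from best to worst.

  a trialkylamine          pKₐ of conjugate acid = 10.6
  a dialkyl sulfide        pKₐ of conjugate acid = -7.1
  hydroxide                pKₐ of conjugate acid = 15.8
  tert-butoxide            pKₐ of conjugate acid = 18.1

Lower conjugate-acid pKₐ ⇒ weaker base ⇒ better leaving group.
Sorting by the given values: a dialkyl sulfide (-7.1), a trialkylamine (10.6), hydroxide (15.8), tert-butoxide (18.1).

a dialkyl sulfide > a trialkylamine > hydroxide > tert-butoxide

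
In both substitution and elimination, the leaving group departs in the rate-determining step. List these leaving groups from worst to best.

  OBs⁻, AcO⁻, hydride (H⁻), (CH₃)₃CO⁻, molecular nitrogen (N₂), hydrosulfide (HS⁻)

The more stable X⁻ (or X) is on its own — i.e. the weaker a base it is — the better a leaving group it makes.
molecular nitrogen (N₂): no meaningful conjugate acid; N₂ departs as an exceptionally stable neutral molecule
OBs⁻: pKₐ(p-BrC₆H₄SO₃H) ≈ -2.8 — arenesulfonate with a p-bromo substituent
AcO⁻: pKₐ(CH₃COOH) ≈ 4.8 — resonance-stabilised but still a weak base
hydrosulfide (HS⁻): pKₐ(H₂S) ≈ 7 — larger and more polarisable than the oxygen analogue
(CH₃)₃CO⁻: pKₐ(t-BuOH) ≈ 18 — bulky, strongly basic alkoxide
hydride (H⁻): pKₐ(H₂) ≈ 36
Reversing gives the worst-to-best order requested.

hydride (H⁻) < (CH₃)₃CO⁻ < hydrosulfide (HS⁻) < AcO⁻ < OBs⁻ < molecular nitrogen (N₂)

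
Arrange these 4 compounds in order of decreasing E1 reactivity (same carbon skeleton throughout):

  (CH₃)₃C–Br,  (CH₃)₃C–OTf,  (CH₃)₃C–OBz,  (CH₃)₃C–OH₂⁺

(CH₃)₃C–OTf > (CH₃)₃C–Br > (CH₃)₃C–OH₂⁺ > (CH₃)₃C–OBz

Same R in every case — rank the leaving groups.
Rank by basicity of the departing species: weakest base leaves most easily.
(CH₃)₃C–OTf loses OTf⁻: pKₐ(CF₃SO₃H (triflic acid)) ≈ -14
(CH₃)₃C–Br loses Br⁻: pKₐ(HBr) ≈ -9
(CH₃)₃C–OH₂⁺ loses H₂O: pKₐ(H₃O⁺) ≈ -1.7
(CH₃)₃C–OBz loses PhCOO⁻: pKₐ(C₆H₅COOH) ≈ 4.2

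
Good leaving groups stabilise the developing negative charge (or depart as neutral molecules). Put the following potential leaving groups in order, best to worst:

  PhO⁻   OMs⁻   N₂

Leaving-group ability tracks the stability of the departed species; conjugate-acid pKₐ is the usual yardstick (lower pKₐ → better LG).
N₂: no meaningful conjugate acid; N₂ departs as an exceptionally stable neutral molecule
OMs⁻: pKₐ(CH₃SO₃H (MsOH)) ≈ -1.9
PhO⁻: pKₐ(C₆H₅OH (phenol)) ≈ 10

N₂ > OMs⁻ > PhO⁻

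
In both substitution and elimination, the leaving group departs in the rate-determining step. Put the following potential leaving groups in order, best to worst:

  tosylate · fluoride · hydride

tosylate > fluoride > hydride

tosylate: pKₐ(p-CH₃C₆H₄SO₃H (TsOH)) ≈ -2.8
fluoride: pKₐ(HF) ≈ 3.2
hydride: pKₐ(H₂) ≈ 36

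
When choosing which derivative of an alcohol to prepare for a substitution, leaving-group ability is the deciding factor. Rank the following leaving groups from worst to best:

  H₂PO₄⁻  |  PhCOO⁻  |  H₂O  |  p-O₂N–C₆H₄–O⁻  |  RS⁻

RS⁻ < p-O₂N–C₆H₄–O⁻ < PhCOO⁻ < H₂PO₄⁻ < H₂O

Rank by basicity of the departing species: weakest base leaves most easily.
H₂O: pKₐ(H₃O⁺) ≈ -1.7
H₂PO₄⁻: pKₐ(H₃PO₄) ≈ 2.1
PhCOO⁻: pKₐ(C₆H₅COOH) ≈ 4.2
p-O₂N–C₆H₄–O⁻: pKₐ(p-nitrophenol) ≈ 7.2
RS⁻: pKₐ(RSH (a thiol)) ≈ 10.5
The question asks for worst first, so the sequence is read in increasing leaving-group ability.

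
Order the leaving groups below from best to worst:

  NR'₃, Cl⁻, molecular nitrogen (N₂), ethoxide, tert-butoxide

molecular nitrogen (N₂) > Cl⁻ > NR'₃ > ethoxide > tert-butoxide

Rank by basicity of the departing species: weakest base leaves most easily.
molecular nitrogen (N₂): no meaningful conjugate acid; N₂ departs as an exceptionally stable neutral molecule
Cl⁻: pKₐ(HCl) ≈ -7 — moderately weak base
NR'₃: pKₐ(R'₃NH⁺) ≈ 10.7
ethoxide: pKₐ(CH₃CH₂OH) ≈ 16 — strong base; alkoxides do not leave unassisted
tert-butoxide: pKₐ(t-BuOH) ≈ 18 — bulky, strongly basic alkoxide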